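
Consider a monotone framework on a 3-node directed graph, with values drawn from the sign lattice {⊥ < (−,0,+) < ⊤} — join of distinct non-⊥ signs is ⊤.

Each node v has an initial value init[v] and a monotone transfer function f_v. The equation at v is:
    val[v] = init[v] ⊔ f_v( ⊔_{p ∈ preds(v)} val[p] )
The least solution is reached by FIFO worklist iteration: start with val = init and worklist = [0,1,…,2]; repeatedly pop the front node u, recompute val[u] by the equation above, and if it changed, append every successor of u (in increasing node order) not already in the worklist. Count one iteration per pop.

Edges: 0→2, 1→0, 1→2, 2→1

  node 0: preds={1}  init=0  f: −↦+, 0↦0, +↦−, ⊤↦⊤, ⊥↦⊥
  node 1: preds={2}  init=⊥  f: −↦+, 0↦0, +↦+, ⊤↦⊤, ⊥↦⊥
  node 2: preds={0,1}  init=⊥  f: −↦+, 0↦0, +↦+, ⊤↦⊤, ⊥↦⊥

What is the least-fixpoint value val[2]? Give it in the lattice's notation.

Iteration log — 6 steps:
  step 1. node 0  ⊔preds=⊥  new=0  stable
  step 2. node 1  ⊔preds=⊥  new=⊥  stable
  step 3. node 2  ⊔preds=0  new=0  old=⊥  +wl: 1
  step 4. node 1  ⊔preds=0  new=0  old=⊥  +wl: 0,2
  step 5. node 0  ⊔preds=0  new=0  stable
  step 6. node 2  ⊔preds=0  new=0  stable

Least fixpoint reached:
  node 0: 0
  node 1: 0
  node 2: 0

0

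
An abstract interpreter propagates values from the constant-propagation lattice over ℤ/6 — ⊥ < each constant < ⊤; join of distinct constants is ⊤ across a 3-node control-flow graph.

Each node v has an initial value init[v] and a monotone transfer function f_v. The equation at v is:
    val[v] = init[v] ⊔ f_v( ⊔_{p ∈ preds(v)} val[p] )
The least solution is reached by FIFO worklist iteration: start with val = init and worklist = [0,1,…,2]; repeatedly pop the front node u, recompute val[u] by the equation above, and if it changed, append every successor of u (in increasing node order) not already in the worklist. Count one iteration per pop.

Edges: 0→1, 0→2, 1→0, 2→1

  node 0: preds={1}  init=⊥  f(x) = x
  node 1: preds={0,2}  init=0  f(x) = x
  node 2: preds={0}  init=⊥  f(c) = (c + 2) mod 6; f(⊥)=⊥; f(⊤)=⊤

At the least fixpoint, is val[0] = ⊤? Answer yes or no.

yes

Iteration log — 8 steps:
  step 1. node 0  ⊔preds=0  new=0  old=⊥  +wl: 
  step 2. node 1  ⊔preds=0  new=0  stable
  step 3. node 2  ⊔preds=0  new=2  old=⊥  +wl: 1
  step 4. node 1  ⊔preds=⊤  new=⊤  old=0  +wl: 0
  step 5. node 0  ⊔preds=⊤  new=⊤  old=0  +wl: 1,2
  step 6. node 1  ⊔preds=⊤  new=⊤  stable
  step 7. node 2  ⊔preds=⊤  new=⊤  old=2  +wl: 1
  step 8. node 1  ⊔preds=⊤  new=⊤  stable

Least fixpoint reached:
  node 0: ⊤
  node 1: ⊤
  node 2: ⊤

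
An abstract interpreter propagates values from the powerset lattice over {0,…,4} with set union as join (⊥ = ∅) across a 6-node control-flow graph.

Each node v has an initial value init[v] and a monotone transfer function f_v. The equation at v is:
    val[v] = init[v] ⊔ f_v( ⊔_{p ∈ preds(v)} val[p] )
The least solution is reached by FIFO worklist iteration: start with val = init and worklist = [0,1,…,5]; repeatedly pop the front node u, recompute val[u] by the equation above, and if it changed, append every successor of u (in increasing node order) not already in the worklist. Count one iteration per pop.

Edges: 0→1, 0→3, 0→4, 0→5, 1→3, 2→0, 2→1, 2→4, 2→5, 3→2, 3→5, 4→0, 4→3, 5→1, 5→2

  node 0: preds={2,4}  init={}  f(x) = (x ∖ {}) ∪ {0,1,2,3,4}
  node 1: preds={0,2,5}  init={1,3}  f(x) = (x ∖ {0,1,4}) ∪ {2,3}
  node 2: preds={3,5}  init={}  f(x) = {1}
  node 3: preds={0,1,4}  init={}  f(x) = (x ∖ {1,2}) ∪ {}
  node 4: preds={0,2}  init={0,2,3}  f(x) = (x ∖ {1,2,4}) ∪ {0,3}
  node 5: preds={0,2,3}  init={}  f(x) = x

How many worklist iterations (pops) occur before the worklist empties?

Trace (9 dequeues):
  [1] u=0 | in {0,2,3} | out {0,1,2,3,4} | prev {} | push {}
  [2] u=1 | in {0,1,2,3,4} | out {1,2,3} | prev {1,3} | push {}
  [3] u=2 | in {} | out {1} | prev {} | push {0,1}
  [4] u=3 | in {0,1,2,3,4} | out {0,3,4} | prev {} | push {2}
  [5] u=4 | in {0,1,2,3,4} | out {0,2,3} | ==
  [6] u=5 | in {0,1,2,3,4} | out {0,1,2,3,4} | prev {} | push {}
  [7] u=0 | in {0,1,2,3} | out {0,1,2,3,4} | ==
  [8] u=1 | in {0,1,2,3,4} | out {1,2,3} | ==
  [9] u=2 | in {0,1,2,3,4} | out {1} | ==

Converged values:
  [0] {0,1,2,3,4}
  [1] {1,2,3}
  [2] {1}
  [3] {0,3,4}
  [4] {0,2,3}
  [5] {0,1,2,3,4}

9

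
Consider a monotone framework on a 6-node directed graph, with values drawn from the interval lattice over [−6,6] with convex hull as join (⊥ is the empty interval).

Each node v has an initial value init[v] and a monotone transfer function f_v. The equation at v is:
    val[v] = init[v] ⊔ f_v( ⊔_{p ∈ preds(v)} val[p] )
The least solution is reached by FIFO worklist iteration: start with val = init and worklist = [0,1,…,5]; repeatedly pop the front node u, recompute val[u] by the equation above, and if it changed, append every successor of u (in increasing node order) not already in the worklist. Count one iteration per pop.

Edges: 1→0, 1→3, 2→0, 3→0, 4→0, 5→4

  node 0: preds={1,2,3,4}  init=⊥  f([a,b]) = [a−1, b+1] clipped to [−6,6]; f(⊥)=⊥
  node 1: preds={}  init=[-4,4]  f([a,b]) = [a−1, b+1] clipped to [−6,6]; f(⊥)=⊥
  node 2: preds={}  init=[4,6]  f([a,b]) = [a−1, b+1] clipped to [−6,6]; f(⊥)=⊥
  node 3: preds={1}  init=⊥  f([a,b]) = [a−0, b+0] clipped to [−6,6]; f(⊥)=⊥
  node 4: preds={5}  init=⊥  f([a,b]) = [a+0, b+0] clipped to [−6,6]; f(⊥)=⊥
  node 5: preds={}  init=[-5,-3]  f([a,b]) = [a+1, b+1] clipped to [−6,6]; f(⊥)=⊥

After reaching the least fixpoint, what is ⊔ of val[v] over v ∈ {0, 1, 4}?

Worklist (7 pops):
  #1 pop 0: in=[-4,6] → [-5,6] (was ⊥); enqueue []
  #2 pop 1: in=⊥ → [-4,4] (no change)
  #3 pop 2: in=⊥ → [4,6] (no change)
  #4 pop 3: in=[-4,4] → [-4,4] (was ⊥); enqueue [0]
  #5 pop 4: in=[-5,-3] → [-5,-3] (was ⊥); enqueue []
  #6 pop 5: in=⊥ → [-5,-3] (no change)
  #7 pop 0: in=[-5,6] → [-6,6] (was [-5,6]); enqueue []

Fixpoint:
  val[0] = [-6,6]
  val[1] = [-4,4]
  val[2] = [4,6]
  val[3] = [-4,4]
  val[4] = [-5,-3]
  val[5] = [-5,-3]

[-6,6]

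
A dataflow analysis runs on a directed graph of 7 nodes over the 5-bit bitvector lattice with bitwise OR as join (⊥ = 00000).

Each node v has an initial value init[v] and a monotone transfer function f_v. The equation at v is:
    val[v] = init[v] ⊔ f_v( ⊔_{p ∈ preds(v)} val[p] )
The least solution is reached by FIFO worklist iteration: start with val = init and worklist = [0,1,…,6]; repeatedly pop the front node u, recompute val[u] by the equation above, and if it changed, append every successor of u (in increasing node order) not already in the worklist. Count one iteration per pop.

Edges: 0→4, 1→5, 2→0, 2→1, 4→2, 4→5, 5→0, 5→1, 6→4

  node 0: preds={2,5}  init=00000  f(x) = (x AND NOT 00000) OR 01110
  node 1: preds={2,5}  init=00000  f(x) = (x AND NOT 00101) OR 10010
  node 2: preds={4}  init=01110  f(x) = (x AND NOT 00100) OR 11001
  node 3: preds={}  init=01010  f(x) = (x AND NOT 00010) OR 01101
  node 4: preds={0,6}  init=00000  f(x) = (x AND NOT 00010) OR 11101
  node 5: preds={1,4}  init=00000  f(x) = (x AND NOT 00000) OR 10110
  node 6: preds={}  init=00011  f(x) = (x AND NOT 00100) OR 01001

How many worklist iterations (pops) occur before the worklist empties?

Trace (11 dequeues):
  [1] u=0 | in 01110 | out 01110 | prev 00000 | push {}
  [2] u=1 | in 01110 | out 11010 | prev 00000 | push {}
  [3] u=2 | in 00000 | out 11111 | prev 01110 | push {0,1}
  [4] u=3 | in 00000 | out 01111 | prev 01010 | push {}
  [5] u=4 | in 01111 | out 11101 | prev 00000 | push {2}
  [6] u=5 | in 11111 | out 11111 | prev 00000 | push {}
  [7] u=6 | in 00000 | out 01011 | prev 00011 | push {4}
  [8] u=0 | in 11111 | out 11111 | prev 01110 | push {}
  [9] u=1 | in 11111 | out 11010 | ==
  [10] u=2 | in 11101 | out 11111 | ==
  [11] u=4 | in 11111 | out 11101 | ==

Converged values:
  [0] 11111
  [1] 11010
  [2] 11111
  [3] 01111
  [4] 11101
  [5] 11111
  [6] 01011

11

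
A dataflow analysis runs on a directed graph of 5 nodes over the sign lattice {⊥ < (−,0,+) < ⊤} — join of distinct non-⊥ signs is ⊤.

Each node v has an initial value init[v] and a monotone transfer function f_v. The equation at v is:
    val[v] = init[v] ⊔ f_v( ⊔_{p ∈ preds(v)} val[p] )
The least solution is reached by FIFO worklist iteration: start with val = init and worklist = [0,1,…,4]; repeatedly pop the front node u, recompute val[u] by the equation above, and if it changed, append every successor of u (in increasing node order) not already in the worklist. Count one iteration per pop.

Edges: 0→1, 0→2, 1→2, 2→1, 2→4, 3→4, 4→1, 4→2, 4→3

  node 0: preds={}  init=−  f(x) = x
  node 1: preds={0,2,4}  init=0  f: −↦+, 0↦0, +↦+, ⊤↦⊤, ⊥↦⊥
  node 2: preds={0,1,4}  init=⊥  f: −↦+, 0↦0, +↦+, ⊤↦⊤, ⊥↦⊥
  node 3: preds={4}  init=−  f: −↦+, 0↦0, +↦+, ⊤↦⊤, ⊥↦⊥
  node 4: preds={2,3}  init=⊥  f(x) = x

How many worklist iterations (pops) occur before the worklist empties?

9

Iteration log — 9 steps:
  step 1. node 0  ⊔preds=⊥  new=−  stable
  step 2. node 1  ⊔preds=−  new=⊤  old=0  +wl: 
  step 3. node 2  ⊔preds=⊤  new=⊤  old=⊥  +wl: 1
  step 4. node 3  ⊔preds=⊥  new=−  stable
  step 5. node 4  ⊔preds=⊤  new=⊤  old=⊥  +wl: 2,3
  step 6. node 1  ⊔preds=⊤  new=⊤  stable
  step 7. node 2  ⊔preds=⊤  new=⊤  stable
  step 8. node 3  ⊔preds=⊤  new=⊤  old=−  +wl: 4
  step 9. node 4  ⊔preds=⊤  new=⊤  stable

Least fixpoint reached:
  node 0: −
  node 1: ⊤
  node 2: ⊤
  node 3: ⊤
  node 4: ⊤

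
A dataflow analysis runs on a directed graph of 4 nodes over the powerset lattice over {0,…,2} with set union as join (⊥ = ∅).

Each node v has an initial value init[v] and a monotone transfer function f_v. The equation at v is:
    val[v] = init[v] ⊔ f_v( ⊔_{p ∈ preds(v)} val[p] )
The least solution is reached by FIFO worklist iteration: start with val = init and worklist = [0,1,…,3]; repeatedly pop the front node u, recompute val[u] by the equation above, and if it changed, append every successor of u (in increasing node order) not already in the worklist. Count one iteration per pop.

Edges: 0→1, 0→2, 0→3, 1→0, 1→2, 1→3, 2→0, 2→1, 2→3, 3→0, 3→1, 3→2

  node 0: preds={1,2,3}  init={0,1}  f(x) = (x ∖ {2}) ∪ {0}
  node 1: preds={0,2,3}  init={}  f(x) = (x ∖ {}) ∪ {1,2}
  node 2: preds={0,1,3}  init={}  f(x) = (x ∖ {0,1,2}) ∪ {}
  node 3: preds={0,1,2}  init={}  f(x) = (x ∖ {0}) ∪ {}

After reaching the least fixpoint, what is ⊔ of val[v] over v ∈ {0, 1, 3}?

Worklist (7 pops):
  #1 pop 0: in={} → {0,1} (no change)
  #2 pop 1: in={0,1} → {0,1,2} (was {}); enqueue [0]
  #3 pop 2: in={0,1,2} → {} (no change)
  #4 pop 3: in={0,1,2} → {1,2} (was {}); enqueue [1,2]
  #5 pop 0: in={0,1,2} → {0,1} (no change)
  #6 pop 1: in={0,1,2} → {0,1,2} (no change)
  #7 pop 2: in={0,1,2} → {} (no change)

Fixpoint:
  val[0] = {0,1}
  val[1] = {0,1,2}
  val[2] = {}
  val[3] = {1,2}

{0,1,2}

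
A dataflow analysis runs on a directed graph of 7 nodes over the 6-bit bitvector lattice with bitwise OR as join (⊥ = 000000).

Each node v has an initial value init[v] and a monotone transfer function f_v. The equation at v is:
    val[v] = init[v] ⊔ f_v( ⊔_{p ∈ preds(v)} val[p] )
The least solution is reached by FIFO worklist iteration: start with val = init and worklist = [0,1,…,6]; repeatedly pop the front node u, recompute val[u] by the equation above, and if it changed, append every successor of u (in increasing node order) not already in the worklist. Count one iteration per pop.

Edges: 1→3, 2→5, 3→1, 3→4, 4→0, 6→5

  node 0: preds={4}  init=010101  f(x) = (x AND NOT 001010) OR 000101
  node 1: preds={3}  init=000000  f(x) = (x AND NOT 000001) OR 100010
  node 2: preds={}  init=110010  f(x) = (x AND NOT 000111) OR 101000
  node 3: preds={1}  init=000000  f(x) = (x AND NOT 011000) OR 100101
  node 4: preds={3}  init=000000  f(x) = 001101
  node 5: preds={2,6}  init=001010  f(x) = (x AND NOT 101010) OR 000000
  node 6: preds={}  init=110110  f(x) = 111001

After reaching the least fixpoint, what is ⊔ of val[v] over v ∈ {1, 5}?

Trace (11 dequeues):
  [1] u=0 | in 000000 | out 010101 | ==
  [2] u=1 | in 000000 | out 100010 | prev 000000 | push {}
  [3] u=2 | in 000000 | out 111010 | prev 110010 | push {}
  [4] u=3 | in 100010 | out 100111 | prev 000000 | push {1}
  [5] u=4 | in 100111 | out 001101 | prev 000000 | push {0}
  [6] u=5 | in 111110 | out 011110 | prev 001010 | push {}
  [7] u=6 | in 000000 | out 111111 | prev 110110 | push {5}
  [8] u=1 | in 100111 | out 100110 | prev 100010 | push {3}
  [9] u=0 | in 001101 | out 010101 | ==
  [10] u=5 | in 111111 | out 011111 | prev 011110 | push {}
  [11] u=3 | in 100110 | out 100111 | ==

Converged values:
  [0] 010101
  [1] 100110
  [2] 111010
  [3] 100111
  [4] 001101
  [5] 011111
  [6] 111111

111111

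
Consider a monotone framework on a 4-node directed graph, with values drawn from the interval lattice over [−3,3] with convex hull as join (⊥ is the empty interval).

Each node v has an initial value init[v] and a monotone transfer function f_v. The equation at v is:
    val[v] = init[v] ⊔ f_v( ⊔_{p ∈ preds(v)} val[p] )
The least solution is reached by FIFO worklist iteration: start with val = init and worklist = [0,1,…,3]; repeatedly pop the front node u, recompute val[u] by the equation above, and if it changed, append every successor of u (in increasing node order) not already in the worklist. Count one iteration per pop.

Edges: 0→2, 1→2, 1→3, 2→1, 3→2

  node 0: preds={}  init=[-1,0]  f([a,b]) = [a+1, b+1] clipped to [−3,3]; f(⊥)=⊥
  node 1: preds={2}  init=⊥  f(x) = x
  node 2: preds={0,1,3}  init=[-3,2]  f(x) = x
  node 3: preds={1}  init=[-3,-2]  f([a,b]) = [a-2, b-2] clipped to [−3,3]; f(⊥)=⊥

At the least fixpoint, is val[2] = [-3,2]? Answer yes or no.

Trace (5 dequeues):
  [1] u=0 | in ⊥ | out [-1,0] | ==
  [2] u=1 | in [-3,2] | out [-3,2] | prev ⊥ | push {}
  [3] u=2 | in [-3,2] | out [-3,2] | ==
  [4] u=3 | in [-3,2] | out [-3,0] | prev [-3,-2] | push {2}
  [5] u=2 | in [-3,2] | out [-3,2] | ==

Converged values:
  [0] [-1,0]
  [1] [-3,2]
  [2] [-3,2]
  [3] [-3,0]

yes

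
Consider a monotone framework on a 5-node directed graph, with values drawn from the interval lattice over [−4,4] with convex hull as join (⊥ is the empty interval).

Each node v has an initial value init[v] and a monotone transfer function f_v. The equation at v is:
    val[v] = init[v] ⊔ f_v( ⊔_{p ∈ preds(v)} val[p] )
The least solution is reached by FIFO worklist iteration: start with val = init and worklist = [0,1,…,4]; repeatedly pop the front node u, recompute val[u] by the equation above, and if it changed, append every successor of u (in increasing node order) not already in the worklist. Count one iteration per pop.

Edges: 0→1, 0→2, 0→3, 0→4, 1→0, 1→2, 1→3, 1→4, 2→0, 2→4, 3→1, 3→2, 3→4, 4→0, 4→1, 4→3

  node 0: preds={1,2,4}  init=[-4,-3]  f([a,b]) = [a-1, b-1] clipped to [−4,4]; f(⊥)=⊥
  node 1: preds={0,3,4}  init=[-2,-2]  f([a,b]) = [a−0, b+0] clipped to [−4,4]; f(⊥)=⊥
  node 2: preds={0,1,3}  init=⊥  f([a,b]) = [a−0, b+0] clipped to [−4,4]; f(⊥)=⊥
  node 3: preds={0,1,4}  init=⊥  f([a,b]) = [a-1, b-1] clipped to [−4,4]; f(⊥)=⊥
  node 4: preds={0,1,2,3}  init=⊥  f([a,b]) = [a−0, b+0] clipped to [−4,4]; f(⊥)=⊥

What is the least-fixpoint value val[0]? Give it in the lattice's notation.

Iteration log — 9 steps:
  step 1. node 0  ⊔preds=[-2,-2]  new=[-4,-3]  stable
  step 2. node 1  ⊔preds=[-4,-3]  new=[-4,-2]  old=[-2,-2]  +wl: 0
  step 3. node 2  ⊔preds=[-4,-2]  new=[-4,-2]  old=⊥  +wl: 
  step 4. node 3  ⊔preds=[-4,-2]  new=[-4,-3]  old=⊥  +wl: 1,2
  step 5. node 4  ⊔preds=[-4,-2]  new=[-4,-2]  old=⊥  +wl: 3
  step 6. node 0  ⊔preds=[-4,-2]  new=[-4,-3]  stable
  step 7. node 1  ⊔preds=[-4,-2]  new=[-4,-2]  stable
  step 8. node 2  ⊔preds=[-4,-2]  new=[-4,-2]  stable
  step 9. node 3  ⊔preds=[-4,-2]  new=[-4,-3]  stable

Least fixpoint reached:
  node 0: [-4,-3]
  node 1: [-4,-2]
  node 2: [-4,-2]
  node 3: [-4,-3]
  node 4: [-4,-2]

[-4,-3]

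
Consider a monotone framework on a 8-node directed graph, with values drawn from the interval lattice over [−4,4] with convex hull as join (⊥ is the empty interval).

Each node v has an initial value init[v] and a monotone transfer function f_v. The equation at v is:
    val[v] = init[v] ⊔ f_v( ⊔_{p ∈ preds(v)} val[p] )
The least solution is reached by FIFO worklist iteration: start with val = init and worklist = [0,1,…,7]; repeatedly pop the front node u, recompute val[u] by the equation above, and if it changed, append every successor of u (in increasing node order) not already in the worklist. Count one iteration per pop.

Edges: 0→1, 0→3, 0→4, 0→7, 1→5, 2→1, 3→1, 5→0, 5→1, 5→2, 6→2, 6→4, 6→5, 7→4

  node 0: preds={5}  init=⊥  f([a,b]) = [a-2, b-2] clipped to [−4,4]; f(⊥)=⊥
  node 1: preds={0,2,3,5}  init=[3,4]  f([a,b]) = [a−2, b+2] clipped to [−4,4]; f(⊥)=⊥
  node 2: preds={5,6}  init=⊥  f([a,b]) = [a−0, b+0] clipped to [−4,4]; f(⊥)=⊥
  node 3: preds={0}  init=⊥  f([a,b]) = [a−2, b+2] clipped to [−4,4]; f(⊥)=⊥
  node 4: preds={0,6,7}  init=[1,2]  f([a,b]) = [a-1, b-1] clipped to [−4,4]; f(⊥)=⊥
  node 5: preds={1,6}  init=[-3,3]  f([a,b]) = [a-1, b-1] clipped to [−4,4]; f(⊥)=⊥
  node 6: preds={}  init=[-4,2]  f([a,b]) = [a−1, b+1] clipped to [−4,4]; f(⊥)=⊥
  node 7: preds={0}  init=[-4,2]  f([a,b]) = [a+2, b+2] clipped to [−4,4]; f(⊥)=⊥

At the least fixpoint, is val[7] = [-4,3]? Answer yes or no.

Iteration log — 12 steps:
  step 1. node 0  ⊔preds=[-3,3]  new=[-4,1]  old=⊥  +wl: 
  step 2. node 1  ⊔preds=[-4,3]  new=[-4,4]  old=[3,4]  +wl: 
  step 3. node 2  ⊔preds=[-4,3]  new=[-4,3]  old=⊥  +wl: 1
  step 4. node 3  ⊔preds=[-4,1]  new=[-4,3]  old=⊥  +wl: 
  step 5. node 4  ⊔preds=[-4,2]  new=[-4,2]  old=[1,2]  +wl: 
  step 6. node 5  ⊔preds=[-4,4]  new=[-4,3]  old=[-3,3]  +wl: 0,2
  step 7. node 6  ⊔preds=⊥  new=[-4,2]  stable
  step 8. node 7  ⊔preds=[-4,1]  new=[-4,3]  old=[-4,2]  +wl: 4
  step 9. node 1  ⊔preds=[-4,3]  new=[-4,4]  stable
  step 10. node 0  ⊔preds=[-4,3]  new=[-4,1]  stable
  step 11. node 2  ⊔preds=[-4,3]  new=[-4,3]  stable
  step 12. node 4  ⊔preds=[-4,3]  new=[-4,2]  stable

Least fixpoint reached:
  node 0: [-4,1]
  node 1: [-4,4]
  node 2: [-4,3]
  node 3: [-4,3]
  node 4: [-4,2]
  node 5: [-4,3]
  node 6: [-4,2]
  node 7: [-4,3]

yes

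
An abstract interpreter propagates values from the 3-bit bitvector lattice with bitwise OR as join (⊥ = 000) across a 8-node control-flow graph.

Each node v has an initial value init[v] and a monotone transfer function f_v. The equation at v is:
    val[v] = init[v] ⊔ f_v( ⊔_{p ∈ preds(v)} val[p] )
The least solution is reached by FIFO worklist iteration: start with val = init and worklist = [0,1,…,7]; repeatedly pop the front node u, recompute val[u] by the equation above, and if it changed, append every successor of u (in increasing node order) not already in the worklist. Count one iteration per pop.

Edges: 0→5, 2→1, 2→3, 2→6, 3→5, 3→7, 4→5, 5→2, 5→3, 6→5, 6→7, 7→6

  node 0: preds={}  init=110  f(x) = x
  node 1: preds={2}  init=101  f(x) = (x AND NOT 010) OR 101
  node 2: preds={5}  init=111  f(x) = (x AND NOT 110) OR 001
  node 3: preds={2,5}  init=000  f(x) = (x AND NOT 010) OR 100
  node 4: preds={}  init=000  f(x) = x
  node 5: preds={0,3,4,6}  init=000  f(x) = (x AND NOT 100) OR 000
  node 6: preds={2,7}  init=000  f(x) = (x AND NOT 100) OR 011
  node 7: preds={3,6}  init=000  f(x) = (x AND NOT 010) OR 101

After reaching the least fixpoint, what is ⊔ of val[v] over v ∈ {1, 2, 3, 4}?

111

Iteration log — 12 steps:
  step 1. node 0  ⊔preds=000  new=110  stable
  step 2. node 1  ⊔preds=111  new=101  stable
  step 3. node 2  ⊔preds=000  new=111  stable
  step 4. node 3  ⊔preds=111  new=101  old=000  +wl: 
  step 5. node 4  ⊔preds=000  new=000  stable
  step 6. node 5  ⊔preds=111  new=011  old=000  +wl: 2,3
  step 7. node 6  ⊔preds=111  new=011  old=000  +wl: 5
  step 8. node 7  ⊔preds=111  new=101  old=000  +wl: 6
  step 9. node 2  ⊔preds=011  new=111  stable
  step 10. node 3  ⊔preds=111  new=101  stable
  step 11. node 5  ⊔preds=111  new=011  stable
  step 12. node 6  ⊔preds=111  new=011  stable

Least fixpoint reached:
  node 0: 110
  node 1: 101
  node 2: 111
  node 3: 101
  node 4: 000
  node 5: 011
  node 6: 011
  node 7: 101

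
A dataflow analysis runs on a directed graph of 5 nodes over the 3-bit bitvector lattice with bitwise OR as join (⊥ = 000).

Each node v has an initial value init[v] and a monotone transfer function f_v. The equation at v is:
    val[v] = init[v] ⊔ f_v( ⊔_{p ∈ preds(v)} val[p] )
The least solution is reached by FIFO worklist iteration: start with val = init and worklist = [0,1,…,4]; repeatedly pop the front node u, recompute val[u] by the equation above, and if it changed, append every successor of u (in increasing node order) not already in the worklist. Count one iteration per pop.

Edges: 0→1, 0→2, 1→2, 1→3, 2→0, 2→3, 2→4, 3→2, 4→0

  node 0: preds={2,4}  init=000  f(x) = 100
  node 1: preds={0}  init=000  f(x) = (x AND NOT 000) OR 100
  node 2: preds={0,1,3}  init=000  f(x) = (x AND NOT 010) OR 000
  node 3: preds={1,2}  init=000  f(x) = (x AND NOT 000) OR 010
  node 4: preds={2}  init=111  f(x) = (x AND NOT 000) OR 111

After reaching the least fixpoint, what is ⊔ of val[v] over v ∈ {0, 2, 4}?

111

Iteration log — 7 steps:
  step 1. node 0  ⊔preds=111  new=100  old=000  +wl: 
  step 2. node 1  ⊔preds=100  new=100  old=000  +wl: 
  step 3. node 2  ⊔preds=100  new=100  old=000  +wl: 0
  step 4. node 3  ⊔preds=100  new=110  old=000  +wl: 2
  step 5. node 4  ⊔preds=100  new=111  stable
  step 6. node 0  ⊔preds=111  new=100  stable
  step 7. node 2  ⊔preds=110  new=100  stable

Least fixpoint reached:
  node 0: 100
  node 1: 100
  node 2: 100
  node 3: 110
  node 4: 111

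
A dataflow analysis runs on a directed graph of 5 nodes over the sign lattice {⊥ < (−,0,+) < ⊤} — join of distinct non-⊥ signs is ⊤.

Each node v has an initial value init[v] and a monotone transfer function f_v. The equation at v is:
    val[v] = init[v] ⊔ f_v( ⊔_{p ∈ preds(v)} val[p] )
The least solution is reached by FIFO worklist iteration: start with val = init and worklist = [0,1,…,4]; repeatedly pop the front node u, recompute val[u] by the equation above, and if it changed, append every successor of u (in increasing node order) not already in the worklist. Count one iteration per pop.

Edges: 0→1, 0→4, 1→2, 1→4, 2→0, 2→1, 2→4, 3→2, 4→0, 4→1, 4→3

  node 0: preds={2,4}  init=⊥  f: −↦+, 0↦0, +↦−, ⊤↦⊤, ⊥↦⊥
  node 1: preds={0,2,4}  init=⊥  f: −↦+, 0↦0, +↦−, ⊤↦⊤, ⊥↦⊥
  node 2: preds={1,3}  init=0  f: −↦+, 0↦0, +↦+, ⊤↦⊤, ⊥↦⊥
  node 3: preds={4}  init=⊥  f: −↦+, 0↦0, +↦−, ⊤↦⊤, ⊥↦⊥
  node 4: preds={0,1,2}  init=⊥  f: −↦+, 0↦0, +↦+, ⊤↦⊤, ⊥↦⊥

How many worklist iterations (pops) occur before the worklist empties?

Worklist (9 pops):
  #1 pop 0: in=0 → 0 (was ⊥); enqueue []
  #2 pop 1: in=0 → 0 (was ⊥); enqueue []
  #3 pop 2: in=0 → 0 (no change)
  #4 pop 3: in=⊥ → ⊥ (no change)
  #5 pop 4: in=0 → 0 (was ⊥); enqueue [0,1,3]
  #6 pop 0: in=0 → 0 (no change)
  #7 pop 1: in=0 → 0 (no change)
  #8 pop 3: in=0 → 0 (was ⊥); enqueue [2]
  #9 pop 2: in=0 → 0 (no change)

Fixpoint:
  val[0] = 0
  val[1] = 0
  val[2] = 0
  val[3] = 0
  val[4] = 0

9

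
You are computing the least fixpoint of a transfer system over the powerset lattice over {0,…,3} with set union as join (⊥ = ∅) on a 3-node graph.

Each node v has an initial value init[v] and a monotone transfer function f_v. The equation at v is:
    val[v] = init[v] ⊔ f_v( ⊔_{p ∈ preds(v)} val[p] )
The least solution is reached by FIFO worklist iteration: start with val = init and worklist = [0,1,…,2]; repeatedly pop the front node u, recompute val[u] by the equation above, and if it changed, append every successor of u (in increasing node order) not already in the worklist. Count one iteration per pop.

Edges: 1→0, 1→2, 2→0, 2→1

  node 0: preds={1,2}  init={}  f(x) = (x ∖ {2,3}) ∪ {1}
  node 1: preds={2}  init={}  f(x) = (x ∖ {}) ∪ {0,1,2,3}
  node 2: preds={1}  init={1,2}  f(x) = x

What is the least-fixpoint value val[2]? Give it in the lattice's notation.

{0,1,2,3}

Worklist (5 pops):
  #1 pop 0: in={1,2} → {1} (was {}); enqueue []
  #2 pop 1: in={1,2} → {0,1,2,3} (was {}); enqueue [0]
  #3 pop 2: in={0,1,2,3} → {0,1,2,3} (was {1,2}); enqueue [1]
  #4 pop 0: in={0,1,2,3} → {0,1} (was {1}); enqueue []
  #5 pop 1: in={0,1,2,3} → {0,1,2,3} (no change)

Fixpoint:
  val[0] = {0,1}
  val[1] = {0,1,2,3}
  val[2] = {0,1,2,3}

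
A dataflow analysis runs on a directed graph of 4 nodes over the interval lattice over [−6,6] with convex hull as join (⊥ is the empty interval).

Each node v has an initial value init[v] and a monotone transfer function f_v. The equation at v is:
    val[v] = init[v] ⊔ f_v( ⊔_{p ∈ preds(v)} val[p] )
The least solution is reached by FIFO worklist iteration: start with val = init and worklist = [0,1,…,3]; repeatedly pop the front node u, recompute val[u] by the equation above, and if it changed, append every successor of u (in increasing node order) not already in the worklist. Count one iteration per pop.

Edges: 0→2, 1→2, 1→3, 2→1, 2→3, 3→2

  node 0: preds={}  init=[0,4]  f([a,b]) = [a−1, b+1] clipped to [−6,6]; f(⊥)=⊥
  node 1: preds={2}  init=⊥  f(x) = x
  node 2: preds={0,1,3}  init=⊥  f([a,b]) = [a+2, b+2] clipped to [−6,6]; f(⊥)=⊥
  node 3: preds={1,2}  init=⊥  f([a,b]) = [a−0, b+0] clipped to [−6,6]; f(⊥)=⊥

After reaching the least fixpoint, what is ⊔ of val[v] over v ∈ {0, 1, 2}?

Trace (7 dequeues):
  [1] u=0 | in ⊥ | out [0,4] | ==
  [2] u=1 | in ⊥ | out ⊥ | ==
  [3] u=2 | in [0,4] | out [2,6] | prev ⊥ | push {1}
  [4] u=3 | in [2,6] | out [2,6] | prev ⊥ | push {2}
  [5] u=1 | in [2,6] | out [2,6] | prev ⊥ | push {3}
  [6] u=2 | in [0,6] | out [2,6] | ==
  [7] u=3 | in [2,6] | out [2,6] | ==

Converged values:
  [0] [0,4]
  [1] [2,6]
  [2] [2,6]
  [3] [2,6]

[0,6]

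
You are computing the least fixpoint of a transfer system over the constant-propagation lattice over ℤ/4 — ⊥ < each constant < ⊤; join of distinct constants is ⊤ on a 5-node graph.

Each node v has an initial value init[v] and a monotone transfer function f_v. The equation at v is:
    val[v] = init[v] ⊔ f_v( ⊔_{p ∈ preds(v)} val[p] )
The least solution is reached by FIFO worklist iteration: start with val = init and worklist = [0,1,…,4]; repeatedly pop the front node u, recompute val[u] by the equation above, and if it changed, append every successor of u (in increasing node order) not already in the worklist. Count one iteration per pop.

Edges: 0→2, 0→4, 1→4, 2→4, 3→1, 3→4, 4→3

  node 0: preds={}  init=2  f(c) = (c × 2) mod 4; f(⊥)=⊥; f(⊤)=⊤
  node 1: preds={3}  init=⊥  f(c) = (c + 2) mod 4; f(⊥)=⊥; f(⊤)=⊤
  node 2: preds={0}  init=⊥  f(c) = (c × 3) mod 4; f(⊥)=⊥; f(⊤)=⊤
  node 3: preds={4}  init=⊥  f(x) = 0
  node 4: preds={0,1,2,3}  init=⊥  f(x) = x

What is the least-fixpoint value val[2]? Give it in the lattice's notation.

2

Iteration log — 8 steps:
  step 1. node 0  ⊔preds=⊥  new=2  stable
  step 2. node 1  ⊔preds=⊥  new=⊥  stable
  step 3. node 2  ⊔preds=2  new=2  old=⊥  +wl: 
  step 4. node 3  ⊔preds=⊥  new=0  old=⊥  +wl: 1
  step 5. node 4  ⊔preds=⊤  new=⊤  old=⊥  +wl: 3
  step 6. node 1  ⊔preds=0  new=2  old=⊥  +wl: 4
  step 7. node 3  ⊔preds=⊤  new=0  stable
  step 8. node 4  ⊔preds=⊤  new=⊤  stable

Least fixpoint reached:
  node 0: 2
  node 1: 2
  node 2: 2
  node 3: 0
  node 4: ⊤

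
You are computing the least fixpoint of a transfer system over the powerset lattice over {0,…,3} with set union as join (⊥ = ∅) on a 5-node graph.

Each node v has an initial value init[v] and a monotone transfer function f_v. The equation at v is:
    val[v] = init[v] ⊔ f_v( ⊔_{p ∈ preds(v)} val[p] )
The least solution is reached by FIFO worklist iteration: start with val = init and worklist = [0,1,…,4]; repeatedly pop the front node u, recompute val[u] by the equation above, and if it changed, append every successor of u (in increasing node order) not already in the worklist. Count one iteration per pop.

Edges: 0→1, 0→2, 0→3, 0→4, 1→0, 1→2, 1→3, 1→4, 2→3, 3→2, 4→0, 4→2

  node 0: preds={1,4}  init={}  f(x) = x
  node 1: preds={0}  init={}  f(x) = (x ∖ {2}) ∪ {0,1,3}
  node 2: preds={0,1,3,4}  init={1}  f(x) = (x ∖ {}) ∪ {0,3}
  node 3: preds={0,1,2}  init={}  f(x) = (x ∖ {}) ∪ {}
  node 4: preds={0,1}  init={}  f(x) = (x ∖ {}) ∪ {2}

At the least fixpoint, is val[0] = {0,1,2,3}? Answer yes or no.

Worklist (11 pops):
  #1 pop 0: in={} → {} (no change)
  #2 pop 1: in={} → {0,1,3} (was {}); enqueue [0]
  #3 pop 2: in={0,1,3} → {0,1,3} (was {1}); enqueue []
  #4 pop 3: in={0,1,3} → {0,1,3} (was {}); enqueue [2]
  #5 pop 4: in={0,1,3} → {0,1,2,3} (was {}); enqueue []
  #6 pop 0: in={0,1,2,3} → {0,1,2,3} (was {}); enqueue [1,3,4]
  #7 pop 2: in={0,1,2,3} → {0,1,2,3} (was {0,1,3}); enqueue []
  #8 pop 1: in={0,1,2,3} → {0,1,3} (no change)
  #9 pop 3: in={0,1,2,3} → {0,1,2,3} (was {0,1,3}); enqueue [2]
  #10 pop 4: in={0,1,2,3} → {0,1,2,3} (no change)
  #11 pop 2: in={0,1,2,3} → {0,1,2,3} (no change)

Fixpoint:
  val[0] = {0,1,2,3}
  val[1] = {0,1,3}
  val[2] = {0,1,2,3}
  val[3] = {0,1,2,3}
  val[4] = {0,1,2,3}

yes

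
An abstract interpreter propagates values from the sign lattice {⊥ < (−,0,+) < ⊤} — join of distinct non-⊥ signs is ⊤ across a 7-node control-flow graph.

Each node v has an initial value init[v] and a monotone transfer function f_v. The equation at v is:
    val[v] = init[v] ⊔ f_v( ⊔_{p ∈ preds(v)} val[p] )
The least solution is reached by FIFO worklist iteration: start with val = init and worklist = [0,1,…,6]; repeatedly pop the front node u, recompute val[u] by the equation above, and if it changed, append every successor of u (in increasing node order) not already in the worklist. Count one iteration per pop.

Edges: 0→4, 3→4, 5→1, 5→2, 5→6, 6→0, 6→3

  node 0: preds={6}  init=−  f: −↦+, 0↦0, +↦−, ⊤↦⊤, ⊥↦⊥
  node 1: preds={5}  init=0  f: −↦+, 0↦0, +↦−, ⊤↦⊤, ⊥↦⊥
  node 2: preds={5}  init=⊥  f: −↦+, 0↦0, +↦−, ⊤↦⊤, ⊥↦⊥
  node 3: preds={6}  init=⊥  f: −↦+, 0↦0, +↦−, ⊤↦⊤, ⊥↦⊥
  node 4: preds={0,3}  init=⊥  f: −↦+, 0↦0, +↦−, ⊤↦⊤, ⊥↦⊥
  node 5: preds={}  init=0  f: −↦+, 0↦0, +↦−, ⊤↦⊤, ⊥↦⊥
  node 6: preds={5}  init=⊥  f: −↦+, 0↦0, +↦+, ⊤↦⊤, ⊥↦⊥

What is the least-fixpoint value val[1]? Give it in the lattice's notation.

0

Iteration log — 10 steps:
  step 1. node 0  ⊔preds=⊥  new=−  stable
  step 2. node 1  ⊔preds=0  new=0  stable
  step 3. node 2  ⊔preds=0  new=0  old=⊥  +wl: 
  step 4. node 3  ⊔preds=⊥  new=⊥  stable
  step 5. node 4  ⊔preds=−  new=+  old=⊥  +wl: 
  step 6. node 5  ⊔preds=⊥  new=0  stable
  step 7. node 6  ⊔preds=0  new=0  old=⊥  +wl: 0,3
  step 8. node 0  ⊔preds=0  new=⊤  old=−  +wl: 4
  step 9. node 3  ⊔preds=0  new=0  old=⊥  +wl: 
  step 10. node 4  ⊔preds=⊤  new=⊤  old=+  +wl: 

Least fixpoint reached:
  node 0: ⊤
  node 1: 0
  node 2: 0
  node 3: 0
  node 4: ⊤
  node 5: 0
  node 6: 0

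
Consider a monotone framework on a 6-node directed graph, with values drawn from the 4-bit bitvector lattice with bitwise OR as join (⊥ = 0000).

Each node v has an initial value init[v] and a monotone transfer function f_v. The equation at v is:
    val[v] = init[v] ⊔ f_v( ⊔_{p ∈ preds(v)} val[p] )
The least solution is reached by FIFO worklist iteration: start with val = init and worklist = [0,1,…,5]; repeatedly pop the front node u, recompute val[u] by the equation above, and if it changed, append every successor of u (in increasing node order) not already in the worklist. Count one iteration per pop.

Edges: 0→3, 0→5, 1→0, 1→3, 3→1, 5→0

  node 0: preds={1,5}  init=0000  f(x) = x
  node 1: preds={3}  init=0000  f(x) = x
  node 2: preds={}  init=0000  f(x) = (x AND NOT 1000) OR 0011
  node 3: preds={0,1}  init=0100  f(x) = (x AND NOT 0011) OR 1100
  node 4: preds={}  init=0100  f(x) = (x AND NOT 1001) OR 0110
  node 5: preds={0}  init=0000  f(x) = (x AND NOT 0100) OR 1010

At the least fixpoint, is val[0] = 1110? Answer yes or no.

Iteration log — 11 steps:
  step 1. node 0  ⊔preds=0000  new=0000  stable
  step 2. node 1  ⊔preds=0100  new=0100  old=0000  +wl: 0
  step 3. node 2  ⊔preds=0000  new=0011  old=0000  +wl: 
  step 4. node 3  ⊔preds=0100  new=1100  old=0100  +wl: 1
  step 5. node 4  ⊔preds=0000  new=0110  old=0100  +wl: 
  step 6. node 5  ⊔preds=0000  new=1010  old=0000  +wl: 
  step 7. node 0  ⊔preds=1110  new=1110  old=0000  +wl: 3,5
  step 8. node 1  ⊔preds=1100  new=1100  old=0100  +wl: 0
  step 9. node 3  ⊔preds=1110  new=1100  stable
  step 10. node 5  ⊔preds=1110  new=1010  stable
  step 11. node 0  ⊔preds=1110  new=1110  stable

Least fixpoint reached:
  node 0: 1110
  node 1: 1100
  node 2: 0011
  node 3: 1100
  node 4: 0110
  node 5: 1010

yes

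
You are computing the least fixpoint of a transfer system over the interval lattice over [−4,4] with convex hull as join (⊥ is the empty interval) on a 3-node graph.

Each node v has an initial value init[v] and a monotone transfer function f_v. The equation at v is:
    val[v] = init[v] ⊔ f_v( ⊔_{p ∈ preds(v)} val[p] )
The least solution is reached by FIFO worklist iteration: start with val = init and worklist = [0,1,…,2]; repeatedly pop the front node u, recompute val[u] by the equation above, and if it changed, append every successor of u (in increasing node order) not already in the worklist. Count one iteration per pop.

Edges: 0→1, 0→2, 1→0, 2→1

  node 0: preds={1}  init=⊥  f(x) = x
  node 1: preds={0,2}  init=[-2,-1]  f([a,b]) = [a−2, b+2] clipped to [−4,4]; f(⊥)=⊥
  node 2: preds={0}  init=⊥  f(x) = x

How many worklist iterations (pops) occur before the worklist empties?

Worklist (13 pops):
  #1 pop 0: in=[-2,-1] → [-2,-1] (was ⊥); enqueue []
  #2 pop 1: in=[-2,-1] → [-4,1] (was [-2,-1]); enqueue [0]
  #3 pop 2: in=[-2,-1] → [-2,-1] (was ⊥); enqueue [1]
  #4 pop 0: in=[-4,1] → [-4,1] (was [-2,-1]); enqueue [2]
  #5 pop 1: in=[-4,1] → [-4,3] (was [-4,1]); enqueue [0]
  #6 pop 2: in=[-4,1] → [-4,1] (was [-2,-1]); enqueue [1]
  #7 pop 0: in=[-4,3] → [-4,3] (was [-4,1]); enqueue [2]
  #8 pop 1: in=[-4,3] → [-4,4] (was [-4,3]); enqueue [0]
  #9 pop 2: in=[-4,3] → [-4,3] (was [-4,1]); enqueue [1]
  #10 pop 0: in=[-4,4] → [-4,4] (was [-4,3]); enqueue [2]
  #11 pop 1: in=[-4,4] → [-4,4] (no change)
  #12 pop 2: in=[-4,4] → [-4,4] (was [-4,3]); enqueue [1]
  #13 pop 1: in=[-4,4] → [-4,4] (no change)

Fixpoint:
  val[0] = [-4,4]
  val[1] = [-4,4]
  val[2] = [-4,4]

13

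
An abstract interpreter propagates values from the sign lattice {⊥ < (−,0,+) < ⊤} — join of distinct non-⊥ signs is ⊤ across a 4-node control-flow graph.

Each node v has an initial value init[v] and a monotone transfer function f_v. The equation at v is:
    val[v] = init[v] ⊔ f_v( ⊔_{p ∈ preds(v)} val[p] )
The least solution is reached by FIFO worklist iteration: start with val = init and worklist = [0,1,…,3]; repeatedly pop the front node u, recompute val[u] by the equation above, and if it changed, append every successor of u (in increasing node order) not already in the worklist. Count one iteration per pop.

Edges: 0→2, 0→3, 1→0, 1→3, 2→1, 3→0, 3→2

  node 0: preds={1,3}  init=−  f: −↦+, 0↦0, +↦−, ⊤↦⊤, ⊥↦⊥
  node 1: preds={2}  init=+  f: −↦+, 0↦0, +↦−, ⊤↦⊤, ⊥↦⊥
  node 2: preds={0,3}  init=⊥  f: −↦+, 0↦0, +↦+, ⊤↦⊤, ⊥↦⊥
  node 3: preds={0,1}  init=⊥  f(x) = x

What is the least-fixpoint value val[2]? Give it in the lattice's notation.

⊤

Iteration log — 9 steps:
  step 1. node 0  ⊔preds=+  new=−  stable
  step 2. node 1  ⊔preds=⊥  new=+  stable
  step 3. node 2  ⊔preds=−  new=+  old=⊥  +wl: 1
  step 4. node 3  ⊔preds=⊤  new=⊤  old=⊥  +wl: 0,2
  step 5. node 1  ⊔preds=+  new=⊤  old=+  +wl: 3
  step 6. node 0  ⊔preds=⊤  new=⊤  old=−  +wl: 
  step 7. node 2  ⊔preds=⊤  new=⊤  old=+  +wl: 1
  step 8. node 3  ⊔preds=⊤  new=⊤  stable
  step 9. node 1  ⊔preds=⊤  new=⊤  stable

Least fixpoint reached:
  node 0: ⊤
  node 1: ⊤
  node 2: ⊤
  node 3: ⊤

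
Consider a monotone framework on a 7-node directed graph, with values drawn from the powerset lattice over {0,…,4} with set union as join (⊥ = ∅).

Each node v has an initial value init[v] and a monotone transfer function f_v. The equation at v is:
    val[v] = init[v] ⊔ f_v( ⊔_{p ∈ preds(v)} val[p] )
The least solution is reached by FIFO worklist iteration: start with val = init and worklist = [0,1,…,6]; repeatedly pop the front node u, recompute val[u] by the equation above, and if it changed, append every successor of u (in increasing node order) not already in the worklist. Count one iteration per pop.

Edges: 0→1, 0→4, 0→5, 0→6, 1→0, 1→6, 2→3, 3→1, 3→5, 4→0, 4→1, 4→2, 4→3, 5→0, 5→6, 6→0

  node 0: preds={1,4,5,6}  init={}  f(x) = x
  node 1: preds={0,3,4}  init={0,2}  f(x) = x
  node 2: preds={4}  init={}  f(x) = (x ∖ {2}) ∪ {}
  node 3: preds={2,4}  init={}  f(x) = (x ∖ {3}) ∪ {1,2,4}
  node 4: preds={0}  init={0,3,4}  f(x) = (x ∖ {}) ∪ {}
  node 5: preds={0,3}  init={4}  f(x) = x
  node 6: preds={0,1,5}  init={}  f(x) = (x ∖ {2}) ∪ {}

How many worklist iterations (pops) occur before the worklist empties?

18

Iteration log — 18 steps:
  step 1. node 0  ⊔preds={0,2,3,4}  new={0,2,3,4}  old={}  +wl: 
  step 2. node 1  ⊔preds={0,2,3,4}  new={0,2,3,4}  old={0,2}  +wl: 0
  step 3. node 2  ⊔preds={0,3,4}  new={0,3,4}  old={}  +wl: 
  step 4. node 3  ⊔preds={0,3,4}  new={0,1,2,4}  old={}  +wl: 1
  step 5. node 4  ⊔preds={0,2,3,4}  new={0,2,3,4}  old={0,3,4}  +wl: 2,3
  step 6. node 5  ⊔preds={0,1,2,3,4}  new={0,1,2,3,4}  old={4}  +wl: 
  step 7. node 6  ⊔preds={0,1,2,3,4}  new={0,1,3,4}  old={}  +wl: 
  step 8. node 0  ⊔preds={0,1,2,3,4}  new={0,1,2,3,4}  old={0,2,3,4}  +wl: 4,5,6
  step 9. node 1  ⊔preds={0,1,2,3,4}  new={0,1,2,3,4}  old={0,2,3,4}  +wl: 0
  step 10. node 2  ⊔preds={0,2,3,4}  new={0,3,4}  stable
  step 11. node 3  ⊔preds={0,2,3,4}  new={0,1,2,4}  stable
  step 12. node 4  ⊔preds={0,1,2,3,4}  new={0,1,2,3,4}  old={0,2,3,4}  +wl: 1,2,3
  step 13. node 5  ⊔preds={0,1,2,3,4}  new={0,1,2,3,4}  stable
  step 14. node 6  ⊔preds={0,1,2,3,4}  new={0,1,3,4}  stable
  step 15. node 0  ⊔preds={0,1,2,3,4}  new={0,1,2,3,4}  stable
  step 16. node 1  ⊔preds={0,1,2,3,4}  new={0,1,2,3,4}  stable
  step 17. node 2  ⊔preds={0,1,2,3,4}  new={0,1,3,4}  old={0,3,4}  +wl: 
  step 18. node 3  ⊔preds={0,1,2,3,4}  new={0,1,2,4}  stable

Least fixpoint reached:
  node 0: {0,1,2,3,4}
  node 1: {0,1,2,3,4}
  node 2: {0,1,3,4}
  node 3: {0,1,2,4}
  node 4: {0,1,2,3,4}
  node 5: {0,1,2,3,4}
  node 6: {0,1,3,4}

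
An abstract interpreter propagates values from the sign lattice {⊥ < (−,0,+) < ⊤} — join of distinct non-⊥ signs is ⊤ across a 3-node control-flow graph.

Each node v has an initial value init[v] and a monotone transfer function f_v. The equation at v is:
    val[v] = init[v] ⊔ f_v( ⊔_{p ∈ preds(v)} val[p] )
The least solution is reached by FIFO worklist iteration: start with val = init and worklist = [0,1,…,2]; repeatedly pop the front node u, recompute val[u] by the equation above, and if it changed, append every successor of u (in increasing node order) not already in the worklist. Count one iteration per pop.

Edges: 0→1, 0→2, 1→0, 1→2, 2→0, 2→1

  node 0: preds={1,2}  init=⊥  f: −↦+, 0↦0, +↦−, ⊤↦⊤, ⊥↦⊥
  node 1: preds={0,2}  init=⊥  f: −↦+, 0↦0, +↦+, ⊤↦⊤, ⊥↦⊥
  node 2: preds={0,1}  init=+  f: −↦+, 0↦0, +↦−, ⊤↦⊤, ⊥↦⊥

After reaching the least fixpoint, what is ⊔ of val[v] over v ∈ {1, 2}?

Iteration log — 6 steps:
  step 1. node 0  ⊔preds=+  new=−  old=⊥  +wl: 
  step 2. node 1  ⊔preds=⊤  new=⊤  old=⊥  +wl: 0
  step 3. node 2  ⊔preds=⊤  new=⊤  old=+  +wl: 1
  step 4. node 0  ⊔preds=⊤  new=⊤  old=−  +wl: 2
  step 5. node 1  ⊔preds=⊤  new=⊤  stable
  step 6. node 2  ⊔preds=⊤  new=⊤  stable

Least fixpoint reached:
  node 0: ⊤
  node 1: ⊤
  node 2: ⊤

⊤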